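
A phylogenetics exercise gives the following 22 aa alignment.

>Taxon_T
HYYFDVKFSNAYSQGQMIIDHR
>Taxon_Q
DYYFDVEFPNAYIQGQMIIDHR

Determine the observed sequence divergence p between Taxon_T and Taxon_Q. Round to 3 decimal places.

0.182

Differing sites — 1:H/D; 7:K/E; 9:S/P; 13:S/I.
There are 4 differences over 22 sites, so p = 4/22 = 0.182.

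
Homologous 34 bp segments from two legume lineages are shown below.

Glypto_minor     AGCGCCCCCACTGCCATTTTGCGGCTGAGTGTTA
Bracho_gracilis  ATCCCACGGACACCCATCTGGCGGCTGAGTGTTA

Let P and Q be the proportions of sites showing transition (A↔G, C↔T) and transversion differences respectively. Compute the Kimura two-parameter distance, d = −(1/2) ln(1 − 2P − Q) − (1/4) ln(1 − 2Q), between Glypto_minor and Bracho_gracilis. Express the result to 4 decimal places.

0.3332

Mismatches occur at site 2 (G/T, transversion), site 4 (G/C, transversion), site 6 (C/A, transversion), site 8 (C/G, transversion), site 9 (C/G, transversion), site 12 (T/A, transversion), site 13 (G/C, transversion), site 18 (T/C, transition), site 20 (T/G, transversion).
Of the 9 differences, 1 transition and 8 transversions over 34 sites: P = 1/34 = 0.029412, Q = 8/34 = 0.235294.
d = −0.5·ln(0.705882) − 0.25·ln(0.529412) = −0.5·(-0.348307) − 0.25·(-0.635988) = 0.3332.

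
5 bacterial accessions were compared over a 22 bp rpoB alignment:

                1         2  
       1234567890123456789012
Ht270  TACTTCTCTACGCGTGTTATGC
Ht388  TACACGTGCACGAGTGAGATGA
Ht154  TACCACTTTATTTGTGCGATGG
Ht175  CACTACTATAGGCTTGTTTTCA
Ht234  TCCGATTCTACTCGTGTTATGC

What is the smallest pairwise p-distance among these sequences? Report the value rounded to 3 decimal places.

Pairwise Hamming distances:
  Ht270 vs Ht388: 9
  Ht270 vs Ht154: 9
  Ht270 vs Ht175: 8
  Ht270 vs Ht234: 5
  Ht388 vs Ht154: 10
  Ht388 vs Ht175: 13
  Ht388 vs Ht234: 11
  Ht154 vs Ht175: 12
  Ht154 vs Ht234: 9
  Ht175 vs Ht234: 11
The smallest is 5 mismatches, between Ht270 and Ht234; p = 5/22 = 0.227.

0.227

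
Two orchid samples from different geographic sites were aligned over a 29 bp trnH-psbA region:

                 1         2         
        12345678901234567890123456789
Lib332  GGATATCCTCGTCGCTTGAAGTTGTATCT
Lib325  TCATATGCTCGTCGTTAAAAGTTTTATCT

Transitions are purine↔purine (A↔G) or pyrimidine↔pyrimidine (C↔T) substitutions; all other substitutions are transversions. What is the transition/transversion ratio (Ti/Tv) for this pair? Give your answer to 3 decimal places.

0.400

Differing sites — 1:G/T (Tv); 2:G/C (Tv); 7:C/G (Tv); 15:C/T (Ti); 17:T/A (Tv); 18:G/A (Ti); 24:G/T (Tv).
Of the 7 differences, 2 transitions and 5 transversions, so Ti/Tv = 2/5 = 0.400.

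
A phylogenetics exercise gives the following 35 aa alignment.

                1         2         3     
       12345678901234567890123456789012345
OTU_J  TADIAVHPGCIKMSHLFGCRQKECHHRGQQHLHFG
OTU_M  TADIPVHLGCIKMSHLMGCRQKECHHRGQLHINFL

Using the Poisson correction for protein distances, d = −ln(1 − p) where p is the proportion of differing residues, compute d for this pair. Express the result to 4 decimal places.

0.2231

The sequences differ at positions 5 (A/P), 8 (P/L), 17 (F/M), 30 (Q/L), 32 (L/I), 33 (H/N), 35 (G/L).
p = 7/35 = 0.200000.
d = −ln(1 − 0.200000) = −ln(0.800000) = 0.2231.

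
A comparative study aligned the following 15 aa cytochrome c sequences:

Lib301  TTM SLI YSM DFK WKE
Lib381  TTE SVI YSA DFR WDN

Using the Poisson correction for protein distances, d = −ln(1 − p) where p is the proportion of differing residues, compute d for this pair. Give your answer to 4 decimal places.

0.5108

The sequences differ at positions 3 (M/E), 5 (L/V), 9 (M/A), 12 (K/R), 14 (K/D), 15 (E/N).
p = 6/15 = 0.400000.
d = −ln(1 − 0.400000) = −ln(0.600000) = 0.5108.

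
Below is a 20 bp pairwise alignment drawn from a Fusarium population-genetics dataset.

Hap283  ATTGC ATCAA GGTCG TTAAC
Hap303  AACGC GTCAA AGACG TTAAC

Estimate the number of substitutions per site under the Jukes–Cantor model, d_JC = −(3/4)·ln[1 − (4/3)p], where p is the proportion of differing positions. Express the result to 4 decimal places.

0.3041

The sequences differ at positions 2 (T/A), 3 (T/C), 6 (A/G), 11 (G/A), 13 (T/A).
p = 5/20 = 0.250000.
d = −0.75 · ln(1 − (4/3)·0.250000) = −0.75 · ln(0.666667) = −0.75 · (-0.405465) = 0.3041.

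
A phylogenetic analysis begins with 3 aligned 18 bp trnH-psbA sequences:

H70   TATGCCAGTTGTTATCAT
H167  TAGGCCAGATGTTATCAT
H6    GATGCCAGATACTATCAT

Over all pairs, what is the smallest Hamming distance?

2

Pairwise Hamming distances:
  H70 vs H167: 2
  H70 vs H6: 4
  H167 vs H6: 4
The smallest is 2, between H70 and H167.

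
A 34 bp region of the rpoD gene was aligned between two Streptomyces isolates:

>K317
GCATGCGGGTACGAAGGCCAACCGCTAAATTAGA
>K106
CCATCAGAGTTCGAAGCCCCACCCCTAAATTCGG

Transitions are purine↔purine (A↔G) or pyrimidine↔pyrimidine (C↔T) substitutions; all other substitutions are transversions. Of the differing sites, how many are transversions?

The sequences differ at positions 1 (G/C, transversion), 5 (G/C, transversion), 6 (C/A, transversion), 8 (G/A, transition), 11 (A/T, transversion), 17 (G/C, transversion), 20 (A/C, transversion), 24 (G/C, transversion), 32 (A/C, transversion), 34 (A/G, transition).
Of the 10 differences, 2 transitions and 8 transversions, so the answer is 8.

8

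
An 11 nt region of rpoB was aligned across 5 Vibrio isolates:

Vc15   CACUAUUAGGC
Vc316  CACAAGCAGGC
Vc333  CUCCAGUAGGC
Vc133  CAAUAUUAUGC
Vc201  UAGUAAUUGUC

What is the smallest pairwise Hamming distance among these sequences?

Pairwise Hamming distances:
  Vc15 vs Vc316: 3
  Vc15 vs Vc333: 3
  Vc15 vs Vc133: 2
  Vc15 vs Vc201: 5
  Vc316 vs Vc333: 3
  Vc316 vs Vc133: 5
  Vc316 vs Vc201: 7
  Vc333 vs Vc133: 5
  Vc333 vs Vc201: 7
  Vc133 vs Vc201: 6
The smallest is 2, between Vc15 and Vc133.

2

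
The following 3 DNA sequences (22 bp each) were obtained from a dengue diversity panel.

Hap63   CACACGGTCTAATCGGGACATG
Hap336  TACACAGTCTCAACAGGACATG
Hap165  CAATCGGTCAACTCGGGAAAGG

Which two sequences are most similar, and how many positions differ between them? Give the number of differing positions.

5

Pairwise Hamming distances:
  Hap63 vs Hap336: 5
  Hap63 vs Hap165: 6
  Hap336 vs Hap165: 11
The smallest is 5, between Hap63 and Hap336.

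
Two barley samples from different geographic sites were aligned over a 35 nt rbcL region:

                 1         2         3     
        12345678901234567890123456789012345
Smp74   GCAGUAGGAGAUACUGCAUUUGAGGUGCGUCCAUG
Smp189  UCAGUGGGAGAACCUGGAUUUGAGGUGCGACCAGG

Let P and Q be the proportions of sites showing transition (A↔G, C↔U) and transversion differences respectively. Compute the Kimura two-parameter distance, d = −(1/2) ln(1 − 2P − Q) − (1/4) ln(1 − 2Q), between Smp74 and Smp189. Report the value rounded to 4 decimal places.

The sequences differ at positions 1 (G/U, transversion), 6 (A/G, transition), 12 (U/A, transversion), 13 (A/C, transversion), 17 (C/G, transversion), 30 (U/A, transversion), 34 (U/G, transversion).
Of the 7 differences, 1 transition and 6 transversions over 35 sites: P = 1/35 = 0.028571, Q = 6/35 = 0.171429.
d = −0.5·ln(0.771429) − 0.25·ln(0.657142) = −0.5·(-0.259511) − 0.25·(-0.419855) = 0.2347.

0.2347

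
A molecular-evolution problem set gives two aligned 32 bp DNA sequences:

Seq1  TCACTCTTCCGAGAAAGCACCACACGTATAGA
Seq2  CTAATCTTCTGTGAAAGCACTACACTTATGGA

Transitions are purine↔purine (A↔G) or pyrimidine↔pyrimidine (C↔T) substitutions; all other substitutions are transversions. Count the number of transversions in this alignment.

3

Differing sites — 1:T/C (Ti); 2:C/T (Ti); 4:C/A (Tv); 10:C/T (Ti); 12:A/T (Tv); 21:C/T (Ti); 26:G/T (Tv); 30:A/G (Ti).
Of the 8 differences, 5 transitions and 3 transversions, so the answer is 3.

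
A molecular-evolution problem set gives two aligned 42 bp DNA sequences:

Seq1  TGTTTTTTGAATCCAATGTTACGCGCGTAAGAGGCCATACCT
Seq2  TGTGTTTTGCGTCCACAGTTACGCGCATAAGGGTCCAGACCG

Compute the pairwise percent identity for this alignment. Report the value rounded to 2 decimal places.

76.19%

Differing sites — 4:T/G; 10:A/C; 11:A/G; 16:A/C; 17:T/A; 27:G/A; 32:A/G; 34:G/T; 38:T/G; 42:T/G.
32 of the 42 sites match, so the percent identity is 32/42 × 100 = 76.19%.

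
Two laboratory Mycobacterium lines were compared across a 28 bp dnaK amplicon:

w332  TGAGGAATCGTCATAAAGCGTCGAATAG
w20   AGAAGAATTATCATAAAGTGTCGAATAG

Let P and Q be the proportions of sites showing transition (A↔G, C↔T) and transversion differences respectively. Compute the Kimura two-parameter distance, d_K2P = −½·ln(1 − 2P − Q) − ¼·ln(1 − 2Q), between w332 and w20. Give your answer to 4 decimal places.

0.2124

Differing sites — 1:T/A (Tv); 4:G/A (Ti); 9:C/T (Ti); 10:G/A (Ti); 19:C/T (Ti).
Of the 5 differences, 4 transitions and 1 transversion over 28 sites: P = 4/28 = 0.142857, Q = 1/28 = 0.035714.
d = −0.5·ln(0.678572) − 0.25·ln(0.928572) = −0.5·(-0.387765) − 0.25·(-0.074107) = 0.2124.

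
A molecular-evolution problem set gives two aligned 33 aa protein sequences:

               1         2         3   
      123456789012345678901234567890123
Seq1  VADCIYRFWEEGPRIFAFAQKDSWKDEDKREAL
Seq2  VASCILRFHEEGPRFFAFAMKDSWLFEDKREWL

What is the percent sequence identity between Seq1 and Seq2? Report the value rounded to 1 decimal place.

75.8%

Mismatches occur at site 3 (D/S), site 6 (Y/L), site 9 (W/H), site 15 (I/F), site 20 (Q/M), site 25 (K/L), site 26 (D/F), site 32 (A/W).
25 of the 33 sites match, so the percent identity is 25/33 × 100 = 75.8%.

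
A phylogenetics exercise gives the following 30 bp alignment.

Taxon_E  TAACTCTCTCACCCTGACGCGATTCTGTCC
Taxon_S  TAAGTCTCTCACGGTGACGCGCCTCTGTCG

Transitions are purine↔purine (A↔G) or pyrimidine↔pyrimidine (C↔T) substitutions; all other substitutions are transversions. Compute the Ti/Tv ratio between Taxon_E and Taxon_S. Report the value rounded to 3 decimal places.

0.200

Mismatches occur at site 4 (C/G, transversion), site 13 (C/G, transversion), site 14 (C/G, transversion), site 22 (A/C, transversion), site 23 (T/C, transition), site 30 (C/G, transversion).
Of the 6 differences, 1 transition and 5 transversions, so Ti/Tv = 1/5 = 0.200.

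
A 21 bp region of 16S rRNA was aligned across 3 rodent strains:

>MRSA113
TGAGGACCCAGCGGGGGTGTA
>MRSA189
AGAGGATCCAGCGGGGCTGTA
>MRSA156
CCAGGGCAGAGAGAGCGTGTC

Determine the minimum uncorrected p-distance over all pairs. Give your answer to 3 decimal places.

Pairwise Hamming distances:
  MRSA113 vs MRSA189: 3
  MRSA113 vs MRSA156: 9
  MRSA189 vs MRSA156: 11
The smallest is 3 mismatches, between MRSA113 and MRSA189; p = 3/21 = 0.143.

0.143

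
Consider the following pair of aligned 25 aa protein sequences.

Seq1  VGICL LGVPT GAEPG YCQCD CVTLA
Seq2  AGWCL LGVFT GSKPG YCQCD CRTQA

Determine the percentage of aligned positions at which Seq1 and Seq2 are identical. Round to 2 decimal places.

The sequences differ at positions 1 (V/A), 3 (I/W), 9 (P/F), 12 (A/S), 13 (E/K), 22 (V/R), 24 (L/Q).
18 of the 25 sites match, so the percent identity is 18/25 × 100 = 72.00%.

72.00%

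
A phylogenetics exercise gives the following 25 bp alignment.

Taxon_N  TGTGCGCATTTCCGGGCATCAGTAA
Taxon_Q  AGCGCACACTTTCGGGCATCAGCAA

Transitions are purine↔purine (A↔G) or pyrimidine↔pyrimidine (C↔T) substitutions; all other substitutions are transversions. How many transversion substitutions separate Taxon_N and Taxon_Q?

1

The sequences differ at positions 1 (T/A, transversion), 3 (T/C, transition), 6 (G/A, transition), 9 (T/C, transition), 12 (C/T, transition), 23 (T/C, transition).
Of the 6 differences, 5 transitions and 1 transversion, so the answer is 1.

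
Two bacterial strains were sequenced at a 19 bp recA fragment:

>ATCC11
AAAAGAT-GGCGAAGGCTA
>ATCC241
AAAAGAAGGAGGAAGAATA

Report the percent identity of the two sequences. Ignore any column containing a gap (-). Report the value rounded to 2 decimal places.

72.22%

Excluding the 1 gap column leaves 18 comparable sites.
Mismatches occur at site 7 (T↔A), site 10 (G↔A), site 11 (C↔G), site 16 (G↔A), site 17 (C↔A).
13 of the 18 comparable sites match, so the percent identity is 13/18 × 100 = 72.22%.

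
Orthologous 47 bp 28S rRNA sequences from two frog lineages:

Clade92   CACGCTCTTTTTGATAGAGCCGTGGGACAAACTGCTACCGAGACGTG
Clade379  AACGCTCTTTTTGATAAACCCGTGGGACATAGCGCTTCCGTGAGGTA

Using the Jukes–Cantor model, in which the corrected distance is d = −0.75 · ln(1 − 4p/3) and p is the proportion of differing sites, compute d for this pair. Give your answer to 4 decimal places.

Differing sites — 1:C/A; 17:G/A; 19:G/C; 30:A/T; 32:C/G; 33:T/C; 37:A/T; 41:A/T; 44:C/G; 47:G/A.
p = 10/47 = 0.212766.
d = −0.75 · ln(1 − (4/3)·0.212766) = −0.75 · ln(0.716312) = −0.75 · (-0.333639) = 0.2502.

0.2502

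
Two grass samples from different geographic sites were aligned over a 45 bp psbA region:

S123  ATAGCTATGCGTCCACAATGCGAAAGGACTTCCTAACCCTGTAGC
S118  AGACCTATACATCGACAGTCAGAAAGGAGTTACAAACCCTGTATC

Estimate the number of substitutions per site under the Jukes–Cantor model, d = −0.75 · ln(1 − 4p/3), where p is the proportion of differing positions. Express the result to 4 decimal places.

Differing sites — 2:T/G; 4:G/C; 9:G/A; 11:G/A; 14:C/G; 18:A/G; 20:G/C; 21:C/A; 29:C/G; 32:C/A; 34:T/A; 44:G/T.
p = 12/45 = 0.266667.
d = −0.75 · ln(1 − (4/3)·0.266667) = −0.75 · ln(0.644444) = −0.75 · (-0.439367) = 0.3295.

0.3295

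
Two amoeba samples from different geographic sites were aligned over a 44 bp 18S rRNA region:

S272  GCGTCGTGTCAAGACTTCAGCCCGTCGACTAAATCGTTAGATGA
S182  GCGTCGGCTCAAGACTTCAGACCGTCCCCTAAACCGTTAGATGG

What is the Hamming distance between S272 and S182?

Mismatches occur at site 7 (T↔G), site 8 (G↔C), site 21 (C↔A), site 27 (G↔C), site 28 (A↔C), site 34 (T↔C), site 44 (A↔G).
That gives 7 mismatches out of 44 aligned sites, so the Hamming distance is 7.

7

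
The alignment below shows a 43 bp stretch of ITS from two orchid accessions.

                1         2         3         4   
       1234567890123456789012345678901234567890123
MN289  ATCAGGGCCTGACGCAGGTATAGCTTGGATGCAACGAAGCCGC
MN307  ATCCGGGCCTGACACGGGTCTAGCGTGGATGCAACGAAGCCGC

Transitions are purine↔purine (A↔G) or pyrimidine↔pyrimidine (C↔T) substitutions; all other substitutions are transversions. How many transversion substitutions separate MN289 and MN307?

Mismatches occur at site 4 (A/C, transversion), site 14 (G/A, transition), site 16 (A/G, transition), site 20 (A/C, transversion), site 25 (T/G, transversion).
Of the 5 differences, 2 transitions and 3 transversions, so the answer is 3.

3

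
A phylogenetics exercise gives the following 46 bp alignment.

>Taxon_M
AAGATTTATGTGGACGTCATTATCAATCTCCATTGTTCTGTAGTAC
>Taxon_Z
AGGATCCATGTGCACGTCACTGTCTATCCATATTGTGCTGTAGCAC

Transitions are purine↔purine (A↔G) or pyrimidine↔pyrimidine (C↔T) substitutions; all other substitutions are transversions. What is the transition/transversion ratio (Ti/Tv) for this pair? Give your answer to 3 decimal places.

2.000

Differing sites — 2:A/G (Ti); 6:T/C (Ti); 7:T/C (Ti); 13:G/C (Tv); 20:T/C (Ti); 22:A/G (Ti); 25:A/T (Tv); 29:T/C (Ti); 30:C/A (Tv); 31:C/T (Ti); 37:T/G (Tv); 44:T/C (Ti).
Of the 12 differences, 8 transitions and 4 transversions, so Ti/Tv = 8/4 = 2.000.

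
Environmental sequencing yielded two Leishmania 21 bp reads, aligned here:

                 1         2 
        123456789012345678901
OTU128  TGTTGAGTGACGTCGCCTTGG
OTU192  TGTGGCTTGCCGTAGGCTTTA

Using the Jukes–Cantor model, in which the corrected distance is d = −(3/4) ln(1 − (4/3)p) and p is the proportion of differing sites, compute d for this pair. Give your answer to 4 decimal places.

0.5319

Mismatches occur at site 4 (T→G), site 6 (A→C), site 7 (G→T), site 10 (A→C), site 14 (C→A), site 16 (C→G), site 20 (G→T), site 21 (G→A).
p = 8/21 = 0.380952.
d = −0.75 · ln(1 − (4/3)·0.380952) = −0.75 · ln(0.492064) = −0.75 · (-0.709146) = 0.5319.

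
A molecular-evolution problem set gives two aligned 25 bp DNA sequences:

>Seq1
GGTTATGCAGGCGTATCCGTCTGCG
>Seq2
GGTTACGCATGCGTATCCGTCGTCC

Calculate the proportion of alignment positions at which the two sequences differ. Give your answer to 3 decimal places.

The sequences differ at positions 6 (T/C), 10 (G/T), 22 (T/G), 23 (G/T), 25 (G/C).
There are 5 differences over 25 sites, so p = 5/25 = 0.200.

0.200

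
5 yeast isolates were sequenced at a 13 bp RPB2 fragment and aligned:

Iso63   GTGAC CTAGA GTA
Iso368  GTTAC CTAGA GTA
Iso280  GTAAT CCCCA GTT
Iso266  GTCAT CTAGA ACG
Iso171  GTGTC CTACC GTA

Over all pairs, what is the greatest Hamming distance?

8

Pairwise Hamming distances:
  Iso63 vs Iso368: 1
  Iso63 vs Iso280: 6
  Iso63 vs Iso266: 5
  Iso63 vs Iso171: 3
  Iso368 vs Iso280: 6
  Iso368 vs Iso266: 5
  Iso368 vs Iso171: 4
  Iso280 vs Iso266: 7
  Iso280 vs Iso171: 7
  Iso266 vs Iso171: 8
The largest is 8, between Iso266 and Iso171.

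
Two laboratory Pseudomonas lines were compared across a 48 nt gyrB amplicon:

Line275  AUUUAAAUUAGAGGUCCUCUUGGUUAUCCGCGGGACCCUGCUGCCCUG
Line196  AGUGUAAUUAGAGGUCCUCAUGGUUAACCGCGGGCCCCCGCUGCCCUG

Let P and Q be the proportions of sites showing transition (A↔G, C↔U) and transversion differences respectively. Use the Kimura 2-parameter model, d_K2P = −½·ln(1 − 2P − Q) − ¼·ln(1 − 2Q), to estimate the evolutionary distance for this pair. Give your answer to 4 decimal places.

The sequences differ at positions 2 (U/G, transversion), 4 (U/G, transversion), 5 (A/U, transversion), 20 (U/A, transversion), 27 (U/A, transversion), 35 (A/C, transversion), 39 (U/C, transition).
Of the 7 differences, 1 transition and 6 transversions over 48 sites: P = 1/48 = 0.020833, Q = 6/48 = 0.125000.
d = −0.5·ln(0.833334) − 0.25·ln(0.750000) = −0.5·(-0.182321) − 0.25·(-0.287682) = 0.1631.

0.1631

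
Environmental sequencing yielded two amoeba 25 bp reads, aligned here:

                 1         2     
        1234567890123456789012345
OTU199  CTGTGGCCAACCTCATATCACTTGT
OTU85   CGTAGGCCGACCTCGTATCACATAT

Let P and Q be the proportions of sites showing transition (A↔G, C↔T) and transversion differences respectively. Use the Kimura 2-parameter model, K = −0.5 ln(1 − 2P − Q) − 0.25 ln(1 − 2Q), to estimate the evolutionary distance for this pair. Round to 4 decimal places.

0.3518

The sequences differ at positions 2 (T/G, transversion), 3 (G/T, transversion), 4 (T/A, transversion), 9 (A/G, transition), 15 (A/G, transition), 22 (T/A, transversion), 24 (G/A, transition).
Of the 7 differences, 3 transitions and 4 transversions over 25 sites: P = 3/25 = 0.120000, Q = 4/25 = 0.160000.
d = −0.5·ln(0.600000) − 0.25·ln(0.680000) = −0.5·(-0.510826) − 0.25·(-0.385662) = 0.3518.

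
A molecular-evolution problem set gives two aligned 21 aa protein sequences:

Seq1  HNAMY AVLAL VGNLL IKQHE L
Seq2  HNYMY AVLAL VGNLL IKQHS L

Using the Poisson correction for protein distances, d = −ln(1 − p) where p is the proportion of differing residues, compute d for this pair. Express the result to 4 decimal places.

Mismatches occur at site 3 (A↔Y), site 20 (E↔S).
p = 2/21 = 0.095238.
d = −ln(1 − 0.095238) = −ln(0.904762) = 0.1001.

0.1001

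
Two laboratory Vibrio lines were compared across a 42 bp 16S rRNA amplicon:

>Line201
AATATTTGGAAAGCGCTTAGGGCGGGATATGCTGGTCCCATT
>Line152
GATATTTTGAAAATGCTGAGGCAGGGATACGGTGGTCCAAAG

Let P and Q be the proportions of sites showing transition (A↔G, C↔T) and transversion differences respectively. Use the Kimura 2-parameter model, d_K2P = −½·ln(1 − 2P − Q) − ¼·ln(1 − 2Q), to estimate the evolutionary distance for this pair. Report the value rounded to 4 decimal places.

The sequences differ at positions 1 (A/G, transition), 8 (G/T, transversion), 13 (G/A, transition), 14 (C/T, transition), 18 (T/G, transversion), 22 (G/C, transversion), 23 (C/A, transversion), 30 (T/C, transition), 32 (C/G, transversion), 39 (C/A, transversion), 41 (T/A, transversion), 42 (T/G, transversion).
Of the 12 differences, 4 transitions and 8 transversions over 42 sites: P = 4/42 = 0.095238, Q = 8/42 = 0.190476.
d = −0.5·ln(0.619048) − 0.25·ln(0.619048) = −0.5·(-0.479572) − 0.25·(-0.479572) = 0.3597.

0.3597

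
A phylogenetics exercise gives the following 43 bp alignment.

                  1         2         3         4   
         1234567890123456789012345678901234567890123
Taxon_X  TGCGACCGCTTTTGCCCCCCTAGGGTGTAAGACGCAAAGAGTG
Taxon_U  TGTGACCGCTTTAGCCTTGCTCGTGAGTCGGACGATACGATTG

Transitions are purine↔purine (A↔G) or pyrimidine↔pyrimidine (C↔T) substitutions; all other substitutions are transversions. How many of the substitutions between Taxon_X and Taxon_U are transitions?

4

Differing sites — 3:C/T (Ti); 13:T/A (Tv); 17:C/T (Ti); 18:C/T (Ti); 19:C/G (Tv); 22:A/C (Tv); 24:G/T (Tv); 26:T/A (Tv); 29:A/C (Tv); 30:A/G (Ti); 35:C/A (Tv); 36:A/T (Tv); 38:A/C (Tv); 41:G/T (Tv).
Of the 14 differences, 4 transitions and 10 transversions, so the answer is 4.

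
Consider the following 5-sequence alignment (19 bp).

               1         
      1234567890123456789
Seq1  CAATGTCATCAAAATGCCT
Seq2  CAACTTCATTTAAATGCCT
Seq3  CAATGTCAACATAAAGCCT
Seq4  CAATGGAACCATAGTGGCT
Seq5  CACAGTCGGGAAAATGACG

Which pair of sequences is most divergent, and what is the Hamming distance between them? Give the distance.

11

Pairwise Hamming distances:
  Seq1 vs Seq2: 4
  Seq1 vs Seq3: 3
  Seq1 vs Seq4: 6
  Seq1 vs Seq5: 7
  Seq2 vs Seq3: 7
  Seq2 vs Seq4: 10
  Seq2 vs Seq5: 9
  Seq3 vs Seq4: 6
  Seq3 vs Seq5: 9
  Seq4 vs Seq5: 11
The largest is 11, between Seq4 and Seq5.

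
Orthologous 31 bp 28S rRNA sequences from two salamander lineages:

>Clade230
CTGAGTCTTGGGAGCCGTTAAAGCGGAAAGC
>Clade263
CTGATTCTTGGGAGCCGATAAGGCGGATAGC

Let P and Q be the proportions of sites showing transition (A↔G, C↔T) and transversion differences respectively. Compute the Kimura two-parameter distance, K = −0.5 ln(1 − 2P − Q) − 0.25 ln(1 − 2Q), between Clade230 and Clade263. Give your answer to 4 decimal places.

0.1417

The sequences differ at positions 5 (G/T, transversion), 18 (T/A, transversion), 22 (A/G, transition), 28 (A/T, transversion).
Of the 4 differences, 1 transition and 3 transversions over 31 sites: P = 1/31 = 0.032258, Q = 3/31 = 0.096774.
d = −0.5·ln(0.838710) − 0.25·ln(0.806452) = −0.5·(-0.175890) − 0.25·(-0.215111) = 0.1417.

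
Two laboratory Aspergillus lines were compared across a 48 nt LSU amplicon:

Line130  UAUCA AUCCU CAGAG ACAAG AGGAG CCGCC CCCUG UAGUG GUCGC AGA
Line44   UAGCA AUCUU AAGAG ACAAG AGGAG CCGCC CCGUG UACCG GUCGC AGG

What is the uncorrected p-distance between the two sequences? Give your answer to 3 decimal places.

Mismatches occur at site 3 (U/G), site 9 (C/U), site 11 (C/A), site 33 (C/G), site 38 (G/C), site 39 (U/C), site 48 (A/G).
There are 7 differences over 48 sites, so p = 7/48 = 0.146.

0.146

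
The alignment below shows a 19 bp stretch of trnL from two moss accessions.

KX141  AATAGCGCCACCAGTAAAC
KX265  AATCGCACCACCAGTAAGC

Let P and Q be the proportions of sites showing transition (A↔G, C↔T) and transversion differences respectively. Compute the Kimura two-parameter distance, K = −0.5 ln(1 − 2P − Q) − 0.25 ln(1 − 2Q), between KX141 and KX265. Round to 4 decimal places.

0.1805

The sequences differ at positions 4 (A/C, transversion), 7 (G/A, transition), 18 (A/G, transition).
Of the 3 differences, 2 transitions and 1 transversion over 19 sites: P = 2/19 = 0.105263, Q = 1/19 = 0.052632.
d = −0.5·ln(0.736842) − 0.25·ln(0.894736) = −0.5·(-0.305382) − 0.25·(-0.111227) = 0.1805.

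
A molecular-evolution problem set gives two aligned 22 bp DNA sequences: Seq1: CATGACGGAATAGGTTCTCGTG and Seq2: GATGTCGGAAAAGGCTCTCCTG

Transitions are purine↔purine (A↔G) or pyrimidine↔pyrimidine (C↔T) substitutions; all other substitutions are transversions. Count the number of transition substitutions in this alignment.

The sequences differ at positions 1 (C/G, transversion), 5 (A/T, transversion), 11 (T/A, transversion), 15 (T/C, transition), 20 (G/C, transversion).
Of the 5 differences, 1 transition and 4 transversions, so the answer is 1.

1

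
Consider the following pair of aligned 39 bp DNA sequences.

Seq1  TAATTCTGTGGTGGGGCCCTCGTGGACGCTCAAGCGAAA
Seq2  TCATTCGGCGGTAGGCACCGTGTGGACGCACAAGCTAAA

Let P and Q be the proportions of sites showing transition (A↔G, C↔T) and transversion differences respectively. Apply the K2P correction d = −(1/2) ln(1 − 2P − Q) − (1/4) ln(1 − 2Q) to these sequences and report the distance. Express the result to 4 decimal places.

0.3139

Mismatches occur at site 2 (A/C, transversion), site 7 (T/G, transversion), site 9 (T/C, transition), site 13 (G/A, transition), site 16 (G/C, transversion), site 17 (C/A, transversion), site 20 (T/G, transversion), site 21 (C/T, transition), site 30 (T/A, transversion), site 36 (G/T, transversion).
Of the 10 differences, 3 transitions and 7 transversions over 39 sites: P = 3/39 = 0.076923, Q = 7/39 = 0.179487.
d = −0.5·ln(0.666667) − 0.25·ln(0.641026) = −0.5·(-0.405465) − 0.25·(-0.444685) = 0.3139.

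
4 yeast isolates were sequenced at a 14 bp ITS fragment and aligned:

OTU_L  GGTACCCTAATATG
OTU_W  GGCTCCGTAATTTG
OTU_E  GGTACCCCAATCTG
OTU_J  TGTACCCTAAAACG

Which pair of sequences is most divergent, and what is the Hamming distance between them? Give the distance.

7

Pairwise Hamming distances:
  OTU_L vs OTU_W: 4
  OTU_L vs OTU_E: 2
  OTU_L vs OTU_J: 3
  OTU_W vs OTU_E: 5
  OTU_W vs OTU_J: 7
  OTU_E vs OTU_J: 5
The largest is 7, between OTU_W and OTU_J.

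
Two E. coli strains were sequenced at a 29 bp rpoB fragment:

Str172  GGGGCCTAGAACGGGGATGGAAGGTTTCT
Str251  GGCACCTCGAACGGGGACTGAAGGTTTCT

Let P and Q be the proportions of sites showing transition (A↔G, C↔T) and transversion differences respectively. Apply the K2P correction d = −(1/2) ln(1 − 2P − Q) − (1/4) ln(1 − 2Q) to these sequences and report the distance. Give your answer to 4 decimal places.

0.1961

Mismatches occur at site 3 (G↔C, transversion), site 4 (G↔A, transition), site 8 (A↔C, transversion), site 18 (T↔C, transition), site 19 (G↔T, transversion).
Of the 5 differences, 2 transitions and 3 transversions over 29 sites: P = 2/29 = 0.068966, Q = 3/29 = 0.103448.
d = −0.5·ln(0.758620) − 0.25·ln(0.793104) = −0.5·(-0.276254) − 0.25·(-0.231801) = 0.1961.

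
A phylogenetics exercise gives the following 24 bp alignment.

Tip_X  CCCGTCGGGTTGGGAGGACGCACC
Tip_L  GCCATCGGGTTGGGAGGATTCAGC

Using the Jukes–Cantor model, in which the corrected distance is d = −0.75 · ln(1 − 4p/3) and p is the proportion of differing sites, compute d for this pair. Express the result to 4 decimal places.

The sequences differ at positions 1 (C/G), 4 (G/A), 19 (C/T), 20 (G/T), 23 (C/G).
p = 5/24 = 0.208333.
d = −0.75 · ln(1 − (4/3)·0.208333) = −0.75 · ln(0.722223) = −0.75 · (-0.325421) = 0.2441.

0.2441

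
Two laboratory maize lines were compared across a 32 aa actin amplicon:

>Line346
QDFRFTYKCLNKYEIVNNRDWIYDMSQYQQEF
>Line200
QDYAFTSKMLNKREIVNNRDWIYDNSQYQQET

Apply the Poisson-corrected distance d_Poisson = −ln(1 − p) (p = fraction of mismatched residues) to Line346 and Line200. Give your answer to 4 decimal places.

0.2469

The sequences differ at positions 3 (F/Y), 4 (R/A), 7 (Y/S), 9 (C/M), 13 (Y/R), 25 (M/N), 32 (F/T).
p = 7/32 = 0.218750.
d = −ln(1 − 0.218750) = −ln(0.781250) = 0.2469.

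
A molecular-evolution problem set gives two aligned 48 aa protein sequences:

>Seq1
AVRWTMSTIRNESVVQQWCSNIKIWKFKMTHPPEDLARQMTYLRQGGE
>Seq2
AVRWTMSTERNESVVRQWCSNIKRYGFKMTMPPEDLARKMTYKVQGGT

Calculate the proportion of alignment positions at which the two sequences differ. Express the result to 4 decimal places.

Mismatches occur at site 9 (I→E), site 16 (Q→R), site 24 (I→R), site 25 (W→Y), site 26 (K→G), site 31 (H→M), site 39 (Q→K), site 43 (L→K), site 44 (R→V), site 48 (E→T).
There are 10 differences over 48 sites, so p = 10/48 = 0.2083.

0.2083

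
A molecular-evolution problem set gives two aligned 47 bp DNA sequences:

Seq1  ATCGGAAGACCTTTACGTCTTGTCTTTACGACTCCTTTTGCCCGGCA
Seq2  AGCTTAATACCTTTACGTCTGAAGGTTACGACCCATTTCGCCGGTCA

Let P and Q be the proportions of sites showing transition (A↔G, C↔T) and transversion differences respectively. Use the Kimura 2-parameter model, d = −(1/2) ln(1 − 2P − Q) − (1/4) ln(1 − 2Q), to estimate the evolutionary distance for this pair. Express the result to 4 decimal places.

0.3823

Differing sites — 2:T/G (Tv); 4:G/T (Tv); 5:G/T (Tv); 8:G/T (Tv); 21:T/G (Tv); 22:G/A (Ti); 23:T/A (Tv); 24:C/G (Tv); 25:T/G (Tv); 33:T/C (Ti); 35:C/A (Tv); 39:T/C (Ti); 43:C/G (Tv); 45:G/T (Tv).
Of the 14 differences, 3 transitions and 11 transversions over 47 sites: P = 3/47 = 0.063830, Q = 11/47 = 0.234043.
d = −0.5·ln(0.638297) − 0.25·ln(0.531914) = −0.5·(-0.448952) − 0.25·(-0.631273) = 0.3823.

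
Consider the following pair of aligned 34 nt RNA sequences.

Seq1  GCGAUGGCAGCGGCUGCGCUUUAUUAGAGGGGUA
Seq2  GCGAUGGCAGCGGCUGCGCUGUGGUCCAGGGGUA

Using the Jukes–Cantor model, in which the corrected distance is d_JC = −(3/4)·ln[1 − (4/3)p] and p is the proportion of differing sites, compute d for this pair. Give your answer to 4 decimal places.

0.1637

The sequences differ at positions 21 (U/G), 23 (A/G), 24 (U/G), 26 (A/C), 27 (G/C).
p = 5/34 = 0.147059.
d = −0.75 · ln(1 − (4/3)·0.147059) = −0.75 · ln(0.803921) = −0.75 · (-0.218254) = 0.1637.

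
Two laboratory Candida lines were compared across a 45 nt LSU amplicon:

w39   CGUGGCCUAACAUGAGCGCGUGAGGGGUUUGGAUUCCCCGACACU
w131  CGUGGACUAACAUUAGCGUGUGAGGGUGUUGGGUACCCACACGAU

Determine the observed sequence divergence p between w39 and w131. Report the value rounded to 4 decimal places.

0.2444

The sequences differ at positions 6 (C/A), 14 (G/U), 19 (C/U), 27 (G/U), 28 (U/G), 33 (A/G), 35 (U/A), 39 (C/A), 40 (G/C), 43 (A/G), 44 (C/A).
There are 11 differences over 45 sites, so p = 11/45 = 0.2444.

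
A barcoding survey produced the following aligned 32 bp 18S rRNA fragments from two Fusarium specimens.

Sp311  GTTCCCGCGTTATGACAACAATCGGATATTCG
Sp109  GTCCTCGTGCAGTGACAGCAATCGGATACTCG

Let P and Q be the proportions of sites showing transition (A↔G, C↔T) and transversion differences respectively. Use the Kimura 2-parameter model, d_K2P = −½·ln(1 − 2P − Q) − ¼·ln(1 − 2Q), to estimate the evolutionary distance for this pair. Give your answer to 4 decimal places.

Mismatches occur at site 3 (T/C, transition), site 5 (C/T, transition), site 8 (C/T, transition), site 10 (T/C, transition), site 11 (T/A, transversion), site 12 (A/G, transition), site 18 (A/G, transition), site 29 (T/C, transition).
Of the 8 differences, 7 transitions and 1 transversion over 32 sites: P = 7/32 = 0.218750, Q = 1/32 = 0.031250.
d = −0.5·ln(0.531250) − 0.25·ln(0.937500) = −0.5·(-0.632523) − 0.25·(-0.064539) = 0.3324.

0.3324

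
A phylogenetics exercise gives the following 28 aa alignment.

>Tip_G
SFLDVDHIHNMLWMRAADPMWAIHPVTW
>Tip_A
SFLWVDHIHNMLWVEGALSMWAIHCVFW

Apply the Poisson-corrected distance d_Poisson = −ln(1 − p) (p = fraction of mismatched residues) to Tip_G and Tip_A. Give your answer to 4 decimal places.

0.3365

Mismatches occur at site 4 (D→W), site 14 (M→V), site 15 (R→E), site 16 (A→G), site 18 (D→L), site 19 (P→S), site 25 (P→C), site 27 (T→F).
p = 8/28 = 0.285714.
d = −ln(1 − 0.285714) = −ln(0.714286) = 0.3365.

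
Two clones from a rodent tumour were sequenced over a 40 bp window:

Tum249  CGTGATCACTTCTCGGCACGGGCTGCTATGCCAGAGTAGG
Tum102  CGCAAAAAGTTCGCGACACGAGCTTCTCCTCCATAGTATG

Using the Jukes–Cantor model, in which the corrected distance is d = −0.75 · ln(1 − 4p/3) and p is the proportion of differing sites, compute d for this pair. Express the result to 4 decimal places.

The sequences differ at positions 3 (T/C), 4 (G/A), 6 (T/A), 7 (C/A), 9 (C/G), 13 (T/G), 16 (G/A), 21 (G/A), 25 (G/T), 28 (A/C), 29 (T/C), 30 (G/T), 34 (G/T), 39 (G/T).
p = 14/40 = 0.350000.
d = −0.75 · ln(1 − (4/3)·0.350000) = −0.75 · ln(0.533333) = −0.75 · (-0.628609) = 0.4715.

0.4715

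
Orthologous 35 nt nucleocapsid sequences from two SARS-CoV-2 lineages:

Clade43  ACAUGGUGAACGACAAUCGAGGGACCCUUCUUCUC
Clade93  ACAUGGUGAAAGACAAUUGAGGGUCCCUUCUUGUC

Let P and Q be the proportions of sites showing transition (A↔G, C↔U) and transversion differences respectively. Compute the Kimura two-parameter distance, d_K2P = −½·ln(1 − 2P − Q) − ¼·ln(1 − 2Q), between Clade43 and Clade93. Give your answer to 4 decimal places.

0.1241

The sequences differ at positions 11 (C/A, transversion), 18 (C/U, transition), 24 (A/U, transversion), 33 (C/G, transversion).
Of the 4 differences, 1 transition and 3 transversions over 35 sites: P = 1/35 = 0.028571, Q = 3/35 = 0.085714.
d = −0.5·ln(0.857144) − 0.25·ln(0.828572) = −0.5·(-0.154149) − 0.25·(-0.188052) = 0.1241.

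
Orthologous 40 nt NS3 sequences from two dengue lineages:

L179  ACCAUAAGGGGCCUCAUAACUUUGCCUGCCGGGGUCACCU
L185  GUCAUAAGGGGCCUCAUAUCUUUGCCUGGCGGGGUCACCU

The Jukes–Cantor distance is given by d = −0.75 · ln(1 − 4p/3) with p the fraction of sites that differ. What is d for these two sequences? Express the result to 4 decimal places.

The sequences differ at positions 1 (A/G), 2 (C/U), 19 (A/U), 29 (C/G).
p = 4/40 = 0.100000.
d = −0.75 · ln(1 − (4/3)·0.100000) = −0.75 · ln(0.866667) = −0.75 · (-0.143100) = 0.1073.

0.1073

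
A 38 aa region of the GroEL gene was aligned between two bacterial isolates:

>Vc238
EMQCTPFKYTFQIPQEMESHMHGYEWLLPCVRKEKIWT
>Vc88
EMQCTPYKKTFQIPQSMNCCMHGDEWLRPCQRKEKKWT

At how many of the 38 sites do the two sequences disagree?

10

The sequences differ at positions 7 (F/Y), 9 (Y/K), 16 (E/S), 18 (E/N), 19 (S/C), 20 (H/C), 24 (Y/D), 28 (L/R), 31 (V/Q), 36 (I/K).
That gives 10 mismatches out of 38 aligned sites, so the Hamming distance is 10.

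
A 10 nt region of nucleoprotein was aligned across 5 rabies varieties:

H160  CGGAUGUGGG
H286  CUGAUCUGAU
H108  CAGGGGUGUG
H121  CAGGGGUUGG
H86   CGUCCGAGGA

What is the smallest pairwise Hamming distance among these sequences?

2

Pairwise Hamming distances:
  H160 vs H286: 4
  H160 vs H108: 4
  H160 vs H121: 4
  H160 vs H86: 5
  H286 vs H108: 6
  H286 vs H121: 7
  H286 vs H86: 8
  H108 vs H121: 2
  H108 vs H86: 7
  H121 vs H86: 7
The smallest is 2, between H108 and H121.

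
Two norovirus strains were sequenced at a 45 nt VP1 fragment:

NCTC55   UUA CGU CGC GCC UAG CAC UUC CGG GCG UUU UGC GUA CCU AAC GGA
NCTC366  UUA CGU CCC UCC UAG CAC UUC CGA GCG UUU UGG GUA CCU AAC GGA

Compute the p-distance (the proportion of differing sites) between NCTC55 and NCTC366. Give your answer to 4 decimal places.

Mismatches occur at site 8 (G→C), site 10 (G→U), site 24 (G→A), site 33 (C→G).
There are 4 differences over 45 sites, so p = 4/45 = 0.0889.

0.0889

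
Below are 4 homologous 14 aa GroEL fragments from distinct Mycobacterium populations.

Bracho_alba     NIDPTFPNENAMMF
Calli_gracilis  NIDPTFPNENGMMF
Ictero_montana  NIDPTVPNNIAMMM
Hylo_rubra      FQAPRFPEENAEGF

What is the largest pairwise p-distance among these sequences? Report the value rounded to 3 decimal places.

Pairwise Hamming distances:
  Bracho_alba vs Calli_gracilis: 1
  Bracho_alba vs Ictero_montana: 4
  Bracho_alba vs Hylo_rubra: 7
  Calli_gracilis vs Ictero_montana: 5
  Calli_gracilis vs Hylo_rubra: 8
  Ictero_montana vs Hylo_rubra: 11
The largest is 11 mismatches, between Ictero_montana and Hylo_rubra; p = 11/14 = 0.786.

0.786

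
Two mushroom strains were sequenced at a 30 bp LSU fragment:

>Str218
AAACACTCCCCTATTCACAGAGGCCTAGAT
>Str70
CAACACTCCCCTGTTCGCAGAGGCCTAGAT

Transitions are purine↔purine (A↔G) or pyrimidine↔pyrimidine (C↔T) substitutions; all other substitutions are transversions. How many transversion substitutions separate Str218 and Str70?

Mismatches occur at site 1 (A→C, transversion), site 13 (A→G, transition), site 17 (A→G, transition).
Of the 3 differences, 2 transitions and 1 transversion, so the answer is 1.

1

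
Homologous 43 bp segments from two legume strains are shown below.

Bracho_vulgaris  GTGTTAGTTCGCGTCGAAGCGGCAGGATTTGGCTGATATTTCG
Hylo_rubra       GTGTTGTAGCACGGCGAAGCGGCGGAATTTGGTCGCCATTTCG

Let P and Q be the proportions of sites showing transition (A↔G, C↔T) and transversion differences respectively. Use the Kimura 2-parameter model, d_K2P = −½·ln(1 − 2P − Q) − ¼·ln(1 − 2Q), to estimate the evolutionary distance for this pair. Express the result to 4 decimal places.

The sequences differ at positions 6 (A/G, transition), 7 (G/T, transversion), 8 (T/A, transversion), 9 (T/G, transversion), 11 (G/A, transition), 14 (T/G, transversion), 24 (A/G, transition), 26 (G/A, transition), 33 (C/T, transition), 34 (T/C, transition), 36 (A/C, transversion), 37 (T/C, transition).
Of the 12 differences, 7 transitions and 5 transversions over 43 sites: P = 7/43 = 0.162791, Q = 5/43 = 0.116279.
d = −0.5·ln(0.558139) − 0.25·ln(0.767442) = −0.5·(-0.583147) − 0.25·(-0.264692) = 0.3577.

0.3577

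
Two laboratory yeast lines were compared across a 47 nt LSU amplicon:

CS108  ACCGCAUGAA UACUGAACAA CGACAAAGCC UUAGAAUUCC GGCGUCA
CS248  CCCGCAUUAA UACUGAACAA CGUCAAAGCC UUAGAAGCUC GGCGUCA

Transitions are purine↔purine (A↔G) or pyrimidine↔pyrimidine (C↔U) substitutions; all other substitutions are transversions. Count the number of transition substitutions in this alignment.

2

Mismatches occur at site 1 (A/C, transversion), site 8 (G/U, transversion), site 23 (A/U, transversion), site 37 (U/G, transversion), site 38 (U/C, transition), site 39 (C/U, transition).
Of the 6 differences, 2 transitions and 4 transversions, so the answer is 2.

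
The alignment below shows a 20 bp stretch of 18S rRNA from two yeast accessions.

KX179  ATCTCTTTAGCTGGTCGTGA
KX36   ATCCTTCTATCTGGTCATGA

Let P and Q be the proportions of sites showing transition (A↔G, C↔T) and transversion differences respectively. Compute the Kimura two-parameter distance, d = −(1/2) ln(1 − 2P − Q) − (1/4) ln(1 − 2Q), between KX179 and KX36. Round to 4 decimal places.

0.3253

Mismatches occur at site 4 (T/C, transition), site 5 (C/T, transition), site 7 (T/C, transition), site 10 (G/T, transversion), site 17 (G/A, transition).
Of the 5 differences, 4 transitions and 1 transversion over 20 sites: P = 4/20 = 0.200000, Q = 1/20 = 0.050000.
d = −0.5·ln(0.550000) − 0.25·ln(0.900000) = −0.5·(-0.597837) − 0.25·(-0.105361) = 0.3253.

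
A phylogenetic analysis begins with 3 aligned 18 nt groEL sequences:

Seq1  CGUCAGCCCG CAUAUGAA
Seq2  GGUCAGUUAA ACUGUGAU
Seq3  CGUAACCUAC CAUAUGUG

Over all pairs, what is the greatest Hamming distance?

Pairwise Hamming distances:
  Seq1 vs Seq2: 9
  Seq1 vs Seq3: 7
  Seq2 vs Seq3: 10
The largest is 10, between Seq2 and Seq3.

10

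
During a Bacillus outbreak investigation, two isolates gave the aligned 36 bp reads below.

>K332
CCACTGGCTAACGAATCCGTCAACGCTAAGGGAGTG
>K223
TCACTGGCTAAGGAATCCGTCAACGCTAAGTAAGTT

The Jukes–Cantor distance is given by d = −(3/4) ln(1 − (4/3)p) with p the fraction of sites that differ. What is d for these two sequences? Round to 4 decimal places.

The sequences differ at positions 1 (C/T), 12 (C/G), 31 (G/T), 32 (G/A), 36 (G/T).
p = 5/36 = 0.138889.
d = −0.75 · ln(1 − (4/3)·0.138889) = −0.75 · ln(0.814815) = −0.75 · (-0.204794) = 0.1536.

0.1536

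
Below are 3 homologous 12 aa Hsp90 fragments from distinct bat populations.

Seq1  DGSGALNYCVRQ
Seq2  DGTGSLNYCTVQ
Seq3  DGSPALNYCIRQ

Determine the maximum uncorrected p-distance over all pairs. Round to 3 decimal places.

0.417

Pairwise Hamming distances:
  Seq1 vs Seq2: 4
  Seq1 vs Seq3: 2
  Seq2 vs Seq3: 5
The largest is 5 mismatches, between Seq2 and Seq3; p = 5/12 = 0.417.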